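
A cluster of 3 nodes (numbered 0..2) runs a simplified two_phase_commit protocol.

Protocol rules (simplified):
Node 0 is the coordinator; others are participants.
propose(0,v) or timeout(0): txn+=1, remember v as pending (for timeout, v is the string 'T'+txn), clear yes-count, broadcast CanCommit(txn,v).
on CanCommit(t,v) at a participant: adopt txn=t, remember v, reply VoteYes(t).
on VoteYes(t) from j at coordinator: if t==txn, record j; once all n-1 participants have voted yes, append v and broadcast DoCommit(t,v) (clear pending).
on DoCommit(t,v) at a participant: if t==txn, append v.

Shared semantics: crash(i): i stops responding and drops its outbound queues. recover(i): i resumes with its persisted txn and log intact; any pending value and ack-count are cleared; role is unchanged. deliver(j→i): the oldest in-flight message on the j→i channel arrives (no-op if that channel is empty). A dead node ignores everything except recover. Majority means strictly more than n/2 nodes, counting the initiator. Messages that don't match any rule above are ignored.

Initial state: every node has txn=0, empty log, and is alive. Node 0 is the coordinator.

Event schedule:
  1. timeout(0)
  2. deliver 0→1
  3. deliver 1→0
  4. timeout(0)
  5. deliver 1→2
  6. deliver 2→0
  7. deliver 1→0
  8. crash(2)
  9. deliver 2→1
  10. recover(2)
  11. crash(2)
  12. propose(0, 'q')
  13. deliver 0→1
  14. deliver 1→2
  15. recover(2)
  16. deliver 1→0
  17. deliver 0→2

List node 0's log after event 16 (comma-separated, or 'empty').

[1] timeout(0) → N0(coor t1 [-])
[2] deliver 0→1 → N1(part t1 [-])
[3] deliver 1→0 → ∅
[4] timeout(0) → N0(coor t2 [-])
[5] deliver 1→2 → ∅
[6] deliver 2→0 → ∅
[7] deliver 1→0 → ∅
[8] crash(2) → N2(✗part t0 [-])
[9] deliver 2→1 → ∅
[10] recover(2) → N2(part t0 [-])
[11] crash(2) → N2(✗part t0 [-])
[12] propose(0,'q') → N0(coor t3 [-])
[13] deliver 0→1 → N1(part t2 [-])
[14] deliver 1→2 → ∅
[15] recover(2) → N2(part t0 [-])
[16] deliver 1→0 → ∅

empty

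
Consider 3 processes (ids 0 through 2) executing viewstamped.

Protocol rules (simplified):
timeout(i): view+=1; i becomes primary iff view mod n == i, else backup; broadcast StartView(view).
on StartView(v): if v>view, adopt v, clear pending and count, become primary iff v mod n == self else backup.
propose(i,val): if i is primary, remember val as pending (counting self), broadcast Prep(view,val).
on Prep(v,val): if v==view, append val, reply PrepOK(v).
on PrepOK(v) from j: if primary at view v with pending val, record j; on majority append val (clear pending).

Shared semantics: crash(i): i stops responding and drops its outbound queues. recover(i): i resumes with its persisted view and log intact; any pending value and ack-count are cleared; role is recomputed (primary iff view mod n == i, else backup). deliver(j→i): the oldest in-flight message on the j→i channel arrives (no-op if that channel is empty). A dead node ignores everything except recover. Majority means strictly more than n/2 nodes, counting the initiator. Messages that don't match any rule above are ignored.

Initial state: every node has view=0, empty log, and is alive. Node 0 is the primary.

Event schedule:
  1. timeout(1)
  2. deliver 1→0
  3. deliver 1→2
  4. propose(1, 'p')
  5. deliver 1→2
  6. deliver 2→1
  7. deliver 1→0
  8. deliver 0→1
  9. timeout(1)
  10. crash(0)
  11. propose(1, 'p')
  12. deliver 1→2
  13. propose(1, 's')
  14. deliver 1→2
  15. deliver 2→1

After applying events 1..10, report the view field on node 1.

after 1 — timeout(1): n1:prim/v1/[-]
after 2 — deliver 1→0: n0:back/v1/[-]
after 3 — deliver 1→2: n2:back/v1/[-]
after 4 — propose(1,'p'): ·
after 5 — deliver 1→2: n2:back/v1/[p]
after 6 — deliver 2→1: n1:prim/v1/[p]
after 7 — deliver 1→0: n0:back/v1/[p]
after 8 — deliver 0→1: ·
after 9 — timeout(1): n1:back/v2/[p]
after 10 — crash(0): n0:✗back/v1/[p]

2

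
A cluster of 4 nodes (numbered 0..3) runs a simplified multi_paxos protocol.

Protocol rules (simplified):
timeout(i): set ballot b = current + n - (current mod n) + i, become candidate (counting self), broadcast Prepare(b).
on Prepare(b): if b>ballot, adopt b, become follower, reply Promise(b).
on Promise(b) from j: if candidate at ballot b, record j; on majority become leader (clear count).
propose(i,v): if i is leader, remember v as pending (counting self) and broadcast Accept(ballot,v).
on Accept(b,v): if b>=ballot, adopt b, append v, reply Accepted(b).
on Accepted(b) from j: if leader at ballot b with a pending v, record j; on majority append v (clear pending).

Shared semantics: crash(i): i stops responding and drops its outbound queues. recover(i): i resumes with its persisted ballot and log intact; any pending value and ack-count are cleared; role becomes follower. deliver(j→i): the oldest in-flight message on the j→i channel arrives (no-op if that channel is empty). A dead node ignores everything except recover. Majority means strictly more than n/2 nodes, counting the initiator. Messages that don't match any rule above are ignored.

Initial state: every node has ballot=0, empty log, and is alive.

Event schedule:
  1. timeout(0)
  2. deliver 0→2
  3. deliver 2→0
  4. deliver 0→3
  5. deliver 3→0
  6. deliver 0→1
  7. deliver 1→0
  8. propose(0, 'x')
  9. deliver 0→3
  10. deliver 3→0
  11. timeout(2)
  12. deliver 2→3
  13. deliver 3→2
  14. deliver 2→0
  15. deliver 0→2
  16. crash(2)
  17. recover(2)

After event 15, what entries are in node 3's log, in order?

x

after 1 — timeout(0): n0:cand/b4/[-]
after 2 — deliver 0→2: n2:foll/b4/[-]
after 3 — deliver 2→0: ·
after 4 — deliver 0→3: n3:foll/b4/[-]
after 5 — deliver 3→0: n0:lead/b4/[-]
after 6 — deliver 0→1: n1:foll/b4/[-]
after 7 — deliver 1→0: ·
after 8 — propose(0,'x'): ·
after 9 — deliver 0→3: n3:foll/b4/[x]
after 10 — deliver 3→0: ·
after 11 — timeout(2): n2:cand/b10/[-]
after 12 — deliver 2→3: n3:foll/b10/[x]
after 13 — deliver 3→2: ·
after 14 — deliver 2→0: n0:foll/b10/[-]
after 15 — deliver 0→2: ·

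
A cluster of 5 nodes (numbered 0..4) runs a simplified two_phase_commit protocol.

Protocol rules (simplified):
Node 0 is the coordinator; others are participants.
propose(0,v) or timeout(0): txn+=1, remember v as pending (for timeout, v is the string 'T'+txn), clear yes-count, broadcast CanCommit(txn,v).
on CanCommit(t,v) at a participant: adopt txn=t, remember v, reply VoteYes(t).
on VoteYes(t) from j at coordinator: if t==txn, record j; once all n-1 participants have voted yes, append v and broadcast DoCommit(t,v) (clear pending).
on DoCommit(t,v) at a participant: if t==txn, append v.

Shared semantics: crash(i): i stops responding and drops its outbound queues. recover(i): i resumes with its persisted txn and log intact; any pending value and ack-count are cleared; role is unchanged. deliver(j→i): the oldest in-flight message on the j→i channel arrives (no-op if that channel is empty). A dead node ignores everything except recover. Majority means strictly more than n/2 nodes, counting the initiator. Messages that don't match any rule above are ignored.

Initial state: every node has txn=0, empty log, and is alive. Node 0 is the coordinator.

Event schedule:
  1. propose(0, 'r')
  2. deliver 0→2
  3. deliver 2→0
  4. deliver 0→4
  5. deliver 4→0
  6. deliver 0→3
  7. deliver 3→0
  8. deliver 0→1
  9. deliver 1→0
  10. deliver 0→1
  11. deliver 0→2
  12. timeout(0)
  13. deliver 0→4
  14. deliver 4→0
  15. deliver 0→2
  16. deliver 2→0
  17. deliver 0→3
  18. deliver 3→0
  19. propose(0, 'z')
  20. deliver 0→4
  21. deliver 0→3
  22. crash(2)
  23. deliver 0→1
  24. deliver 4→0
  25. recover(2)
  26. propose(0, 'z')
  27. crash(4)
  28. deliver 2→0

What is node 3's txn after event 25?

2

after 1 — propose(0,'r'): n0:coor/t1/[-]
after 2 — deliver 0→2: n2:part/t1/[-]
after 3 — deliver 2→0: ·
after 4 — deliver 0→4: n4:part/t1/[-]
after 5 — deliver 4→0: ·
after 6 — deliver 0→3: n3:part/t1/[-]
after 7 — deliver 3→0: ·
after 8 — deliver 0→1: n1:part/t1/[-]
after 9 — deliver 1→0: n0:coor/t1/[r]
after 10 — deliver 0→1: n1:part/t1/[r]
after 11 — deliver 0→2: n2:part/t1/[r]
after 12 — timeout(0): n0:coor/t2/[r]
after 13 — deliver 0→4: n4:part/t1/[r]
after 14 — deliver 4→0: ·
after 15 — deliver 0→2: n2:part/t2/[r]
after 16 — deliver 2→0: ·
after 17 — deliver 0→3: n3:part/t1/[r]
after 18 — deliver 3→0: ·
after 19 — propose(0,'z'): n0:coor/t3/[r]
after 20 — deliver 0→4: n4:part/t2/[r]
after 21 — deliver 0→3: n3:part/t2/[r]
after 22 — crash(2): n2:✗part/t2/[r]
after 23 — deliver 0→1: n1:part/t2/[r]
after 24 — deliver 4→0: ·
after 25 — recover(2): n2:part/t2/[r]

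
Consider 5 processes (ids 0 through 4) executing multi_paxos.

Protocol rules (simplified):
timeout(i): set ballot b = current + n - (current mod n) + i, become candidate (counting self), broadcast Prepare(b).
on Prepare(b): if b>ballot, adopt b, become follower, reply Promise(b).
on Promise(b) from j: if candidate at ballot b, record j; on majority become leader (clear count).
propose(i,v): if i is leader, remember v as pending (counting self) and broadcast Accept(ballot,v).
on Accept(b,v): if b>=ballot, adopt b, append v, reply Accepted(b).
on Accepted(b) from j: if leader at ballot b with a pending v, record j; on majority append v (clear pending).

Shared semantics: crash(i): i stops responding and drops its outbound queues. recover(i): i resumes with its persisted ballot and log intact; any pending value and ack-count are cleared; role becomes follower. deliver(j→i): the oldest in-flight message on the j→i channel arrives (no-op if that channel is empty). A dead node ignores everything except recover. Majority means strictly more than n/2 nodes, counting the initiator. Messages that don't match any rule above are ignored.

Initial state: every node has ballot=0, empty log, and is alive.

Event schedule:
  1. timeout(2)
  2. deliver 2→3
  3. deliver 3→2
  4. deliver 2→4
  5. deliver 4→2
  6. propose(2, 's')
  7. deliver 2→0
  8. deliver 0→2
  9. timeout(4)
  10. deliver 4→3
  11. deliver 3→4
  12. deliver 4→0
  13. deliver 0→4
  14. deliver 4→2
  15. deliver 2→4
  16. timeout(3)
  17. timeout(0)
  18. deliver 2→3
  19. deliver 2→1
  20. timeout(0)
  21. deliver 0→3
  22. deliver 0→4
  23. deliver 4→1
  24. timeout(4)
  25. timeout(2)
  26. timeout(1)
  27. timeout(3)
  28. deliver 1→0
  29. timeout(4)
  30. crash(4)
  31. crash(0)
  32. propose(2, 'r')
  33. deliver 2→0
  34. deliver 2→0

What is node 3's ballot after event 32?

1. timeout(2):  <2:cand b7 ->
2. deliver 2→3:  <3:foll b7 ->
3. deliver 3→2:  nop
4. deliver 2→4:  <4:foll b7 ->
5. deliver 4→2:  <2:lead b7 ->
6. propose(2,'s'):  nop
7. deliver 2→0:  <0:foll b7 ->
8. deliver 0→2:  nop
9. timeout(4):  <4:cand b14 ->
10. deliver 4→3:  <3:foll b14 ->
11. deliver 3→4:  nop
12. deliver 4→0:  <0:foll b14 ->
13. deliver 0→4:  <4:lead b14 ->
14. deliver 4→2:  <2:foll b14 ->
15. deliver 2→4:  nop
16. timeout(3):  <3:cand b18 ->
17. timeout(0):  <0:cand b15 ->
18. deliver 2→3:  nop
19. deliver 2→1:  <1:foll b7 ->
20. timeout(0):  <0:cand b20 ->
21. deliver 0→3:  nop
22. deliver 0→4:  <4:foll b15 ->
23. deliver 4→1:  <1:foll b14 ->
24. timeout(4):  <4:cand b24 ->
25. timeout(2):  <2:cand b17 ->
26. timeout(1):  <1:cand b16 ->
27. timeout(3):  <3:cand b23 ->
28. deliver 1→0:  nop
29. timeout(4):  <4:cand b29 ->
30. crash(4):  <4:✗cand b29 ->
31. crash(0):  <0:✗cand b20 ->
32. propose(2,'r'):  nop

23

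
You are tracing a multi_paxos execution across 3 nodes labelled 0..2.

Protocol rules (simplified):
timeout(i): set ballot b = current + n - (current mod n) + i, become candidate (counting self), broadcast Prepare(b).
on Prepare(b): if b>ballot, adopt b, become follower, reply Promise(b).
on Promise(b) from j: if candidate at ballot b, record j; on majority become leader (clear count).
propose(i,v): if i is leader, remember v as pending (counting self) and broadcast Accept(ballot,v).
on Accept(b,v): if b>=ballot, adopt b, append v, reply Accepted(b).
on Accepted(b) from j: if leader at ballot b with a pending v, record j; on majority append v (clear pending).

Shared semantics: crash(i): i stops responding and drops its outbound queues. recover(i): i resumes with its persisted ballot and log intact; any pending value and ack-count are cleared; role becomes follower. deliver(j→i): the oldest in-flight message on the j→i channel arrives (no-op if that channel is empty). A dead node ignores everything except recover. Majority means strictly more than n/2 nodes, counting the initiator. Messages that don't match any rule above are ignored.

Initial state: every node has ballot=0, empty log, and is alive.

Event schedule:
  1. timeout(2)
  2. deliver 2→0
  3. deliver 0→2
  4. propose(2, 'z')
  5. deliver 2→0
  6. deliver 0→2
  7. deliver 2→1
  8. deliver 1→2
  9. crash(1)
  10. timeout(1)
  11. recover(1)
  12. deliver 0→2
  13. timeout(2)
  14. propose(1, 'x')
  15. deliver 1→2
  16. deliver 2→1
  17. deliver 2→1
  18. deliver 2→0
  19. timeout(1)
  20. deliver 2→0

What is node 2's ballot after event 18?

8

after 1 — timeout(2): n2:cand/b5/[-]
after 2 — deliver 2→0: n0:foll/b5/[-]
after 3 — deliver 0→2: n2:lead/b5/[-]
after 4 — propose(2,'z'): ·
after 5 — deliver 2→0: n0:foll/b5/[z]
after 6 — deliver 0→2: n2:lead/b5/[z]
after 7 — deliver 2→1: n1:foll/b5/[-]
after 8 — deliver 1→2: ·
after 9 — crash(1): n1:✗foll/b5/[-]
after 10 — timeout(1): ·
after 11 — recover(1): n1:foll/b5/[-]
after 12 — deliver 0→2: ·
after 13 — timeout(2): n2:cand/b8/[z]
after 14 — propose(1,'x'): ·
after 15 — deliver 1→2: ·
after 16 — deliver 2→1: n1:foll/b5/[z]
after 17 — deliver 2→1: n1:foll/b8/[z]
after 18 — deliver 2→0: n0:foll/b8/[z]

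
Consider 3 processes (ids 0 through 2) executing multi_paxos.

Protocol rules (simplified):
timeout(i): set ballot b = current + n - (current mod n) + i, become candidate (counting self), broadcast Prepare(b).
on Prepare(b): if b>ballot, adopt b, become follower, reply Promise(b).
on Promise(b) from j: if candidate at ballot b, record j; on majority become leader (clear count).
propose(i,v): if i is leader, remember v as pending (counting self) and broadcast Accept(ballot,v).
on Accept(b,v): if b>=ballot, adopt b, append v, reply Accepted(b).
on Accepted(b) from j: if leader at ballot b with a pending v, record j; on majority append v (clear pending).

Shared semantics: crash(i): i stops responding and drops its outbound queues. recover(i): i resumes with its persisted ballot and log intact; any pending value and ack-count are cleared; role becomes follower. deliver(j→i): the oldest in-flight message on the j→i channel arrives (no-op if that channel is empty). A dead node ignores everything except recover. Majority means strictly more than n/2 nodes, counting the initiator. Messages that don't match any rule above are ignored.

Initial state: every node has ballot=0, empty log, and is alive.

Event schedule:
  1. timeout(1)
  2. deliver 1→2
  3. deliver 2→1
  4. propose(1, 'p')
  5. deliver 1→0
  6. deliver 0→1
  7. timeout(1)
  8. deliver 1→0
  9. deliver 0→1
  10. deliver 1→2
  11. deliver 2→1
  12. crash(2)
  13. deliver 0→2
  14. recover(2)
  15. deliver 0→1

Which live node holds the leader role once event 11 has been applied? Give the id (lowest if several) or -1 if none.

-1

after 1 — timeout(1): n1:cand/b4/[-]
after 2 — deliver 1→2: n2:foll/b4/[-]
after 3 — deliver 2→1: n1:lead/b4/[-]
after 4 — propose(1,'p'): ·
after 5 — deliver 1→0: n0:foll/b4/[-]
after 6 — deliver 0→1: ·
after 7 — timeout(1): n1:cand/b7/[-]
after 8 — deliver 1→0: n0:foll/b4/[p]
after 9 — deliver 0→1: ·
after 10 — deliver 1→2: n2:foll/b4/[p]
after 11 — deliver 2→1: ·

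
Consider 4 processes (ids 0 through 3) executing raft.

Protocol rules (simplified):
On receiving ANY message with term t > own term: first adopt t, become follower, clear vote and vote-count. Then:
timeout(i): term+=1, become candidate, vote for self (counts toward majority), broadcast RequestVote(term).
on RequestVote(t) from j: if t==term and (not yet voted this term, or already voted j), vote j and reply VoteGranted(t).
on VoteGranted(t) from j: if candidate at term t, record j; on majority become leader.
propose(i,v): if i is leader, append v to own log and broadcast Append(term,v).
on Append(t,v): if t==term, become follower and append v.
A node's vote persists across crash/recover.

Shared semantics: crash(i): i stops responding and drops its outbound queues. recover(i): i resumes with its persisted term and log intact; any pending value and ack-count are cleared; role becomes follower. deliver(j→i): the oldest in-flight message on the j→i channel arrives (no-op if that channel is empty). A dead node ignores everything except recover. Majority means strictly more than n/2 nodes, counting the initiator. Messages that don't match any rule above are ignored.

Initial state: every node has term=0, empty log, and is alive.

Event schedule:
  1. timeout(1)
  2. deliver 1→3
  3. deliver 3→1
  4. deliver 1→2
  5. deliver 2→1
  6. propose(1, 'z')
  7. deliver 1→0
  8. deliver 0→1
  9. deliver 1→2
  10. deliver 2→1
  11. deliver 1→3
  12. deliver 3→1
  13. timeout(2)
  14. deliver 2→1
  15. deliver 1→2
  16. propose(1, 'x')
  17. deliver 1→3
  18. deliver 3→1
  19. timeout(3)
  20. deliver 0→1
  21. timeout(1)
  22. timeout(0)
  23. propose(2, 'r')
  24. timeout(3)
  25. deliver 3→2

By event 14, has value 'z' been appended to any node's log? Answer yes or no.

after 1 — timeout(1): n1:cand/t1/[-]
after 2 — deliver 1→3: n3:foll/t1/[-]
after 3 — deliver 3→1: ·
after 4 — deliver 1→2: n2:foll/t1/[-]
after 5 — deliver 2→1: n1:lead/t1/[-]
after 6 — propose(1,'z'): n1:lead/t1/[z]
after 7 — deliver 1→0: n0:foll/t1/[-]
after 8 — deliver 0→1: ·
after 9 — deliver 1→2: n2:foll/t1/[z]
after 10 — deliver 2→1: ·
after 11 — deliver 1→3: n3:foll/t1/[z]
after 12 — deliver 3→1: ·
after 13 — timeout(2): n2:cand/t2/[z]
after 14 — deliver 2→1: n1:foll/t2/[z]

yes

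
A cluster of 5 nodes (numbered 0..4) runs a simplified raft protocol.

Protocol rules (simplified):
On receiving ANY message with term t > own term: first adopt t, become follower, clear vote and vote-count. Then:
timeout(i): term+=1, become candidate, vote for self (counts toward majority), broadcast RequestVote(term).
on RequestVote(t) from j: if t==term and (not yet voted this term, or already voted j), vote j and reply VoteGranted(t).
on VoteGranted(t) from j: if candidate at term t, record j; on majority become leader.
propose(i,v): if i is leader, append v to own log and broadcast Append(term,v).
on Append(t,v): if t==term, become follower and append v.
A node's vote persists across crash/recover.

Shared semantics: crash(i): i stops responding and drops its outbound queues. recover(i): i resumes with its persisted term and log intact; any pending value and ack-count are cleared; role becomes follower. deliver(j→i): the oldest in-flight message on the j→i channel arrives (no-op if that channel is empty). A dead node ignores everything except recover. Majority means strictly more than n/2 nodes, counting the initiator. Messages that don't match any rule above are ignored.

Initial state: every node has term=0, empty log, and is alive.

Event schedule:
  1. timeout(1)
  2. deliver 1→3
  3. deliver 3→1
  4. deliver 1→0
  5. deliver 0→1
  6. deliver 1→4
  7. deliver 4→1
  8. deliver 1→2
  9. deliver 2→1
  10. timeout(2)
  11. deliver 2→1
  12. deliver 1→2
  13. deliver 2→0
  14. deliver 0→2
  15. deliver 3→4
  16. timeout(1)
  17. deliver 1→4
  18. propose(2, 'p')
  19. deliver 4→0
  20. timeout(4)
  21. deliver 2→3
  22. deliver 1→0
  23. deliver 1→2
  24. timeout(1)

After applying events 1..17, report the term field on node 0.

2

e1 timeout(1): 1[cand,t=1,-]
e2 deliver 1→3: 3[foll,t=1,-]
e3 deliver 3→1: ·
e4 deliver 1→0: 0[foll,t=1,-]
e5 deliver 0→1: 1[lead,t=1,-]
e6 deliver 1→4: 4[foll,t=1,-]
e7 deliver 4→1: ·
e8 deliver 1→2: 2[foll,t=1,-]
e9 deliver 2→1: ·
e10 timeout(2): 2[cand,t=2,-]
e11 deliver 2→1: 1[foll,t=2,-]
e12 deliver 1→2: ·
e13 deliver 2→0: 0[foll,t=2,-]
e14 deliver 0→2: 2[lead,t=2,-]
e15 deliver 3→4: ·
e16 timeout(1): 1[cand,t=3,-]
e17 deliver 1→4: 4[foll,t=3,-]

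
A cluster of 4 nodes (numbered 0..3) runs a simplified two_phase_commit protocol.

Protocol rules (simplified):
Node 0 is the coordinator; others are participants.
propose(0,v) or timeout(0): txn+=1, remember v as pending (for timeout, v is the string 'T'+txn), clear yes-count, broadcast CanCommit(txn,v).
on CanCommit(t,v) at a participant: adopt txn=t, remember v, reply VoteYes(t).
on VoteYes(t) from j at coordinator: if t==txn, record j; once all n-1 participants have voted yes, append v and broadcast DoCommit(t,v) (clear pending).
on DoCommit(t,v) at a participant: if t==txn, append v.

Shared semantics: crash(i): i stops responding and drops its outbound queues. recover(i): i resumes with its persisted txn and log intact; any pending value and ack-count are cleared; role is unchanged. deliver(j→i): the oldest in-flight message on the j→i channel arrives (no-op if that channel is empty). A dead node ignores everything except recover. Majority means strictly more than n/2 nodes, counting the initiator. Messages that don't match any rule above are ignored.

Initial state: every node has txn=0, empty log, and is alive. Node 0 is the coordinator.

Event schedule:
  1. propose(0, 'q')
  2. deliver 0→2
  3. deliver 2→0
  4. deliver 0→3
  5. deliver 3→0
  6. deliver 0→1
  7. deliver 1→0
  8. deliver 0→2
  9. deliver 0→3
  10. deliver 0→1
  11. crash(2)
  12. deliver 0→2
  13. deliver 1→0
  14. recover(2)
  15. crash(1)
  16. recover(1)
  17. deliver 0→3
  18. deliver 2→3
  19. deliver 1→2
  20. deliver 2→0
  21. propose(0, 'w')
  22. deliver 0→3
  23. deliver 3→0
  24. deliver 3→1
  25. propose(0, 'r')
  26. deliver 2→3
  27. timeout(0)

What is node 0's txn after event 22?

after 1 — propose(0,'q'): n0:coor/t1/[-]
after 2 — deliver 0→2: n2:part/t1/[-]
after 3 — deliver 2→0: ·
after 4 — deliver 0→3: n3:part/t1/[-]
after 5 — deliver 3→0: ·
after 6 — deliver 0→1: n1:part/t1/[-]
after 7 — deliver 1→0: n0:coor/t1/[q]
after 8 — deliver 0→2: n2:part/t1/[q]
after 9 — deliver 0→3: n3:part/t1/[q]
after 10 — deliver 0→1: n1:part/t1/[q]
after 11 — crash(2): n2:✗part/t1/[q]
after 12 — deliver 0→2: ·
after 13 — deliver 1→0: ·
after 14 — recover(2): n2:part/t1/[q]
after 15 — crash(1): n1:✗part/t1/[q]
after 16 — recover(1): n1:part/t1/[q]
after 17 — deliver 0→3: ·
after 18 — deliver 2→3: ·
after 19 — deliver 1→2: ·
after 20 — deliver 2→0: ·
after 21 — propose(0,'w'): n0:coor/t2/[q]
after 22 — deliver 0→3: n3:part/t2/[q]

2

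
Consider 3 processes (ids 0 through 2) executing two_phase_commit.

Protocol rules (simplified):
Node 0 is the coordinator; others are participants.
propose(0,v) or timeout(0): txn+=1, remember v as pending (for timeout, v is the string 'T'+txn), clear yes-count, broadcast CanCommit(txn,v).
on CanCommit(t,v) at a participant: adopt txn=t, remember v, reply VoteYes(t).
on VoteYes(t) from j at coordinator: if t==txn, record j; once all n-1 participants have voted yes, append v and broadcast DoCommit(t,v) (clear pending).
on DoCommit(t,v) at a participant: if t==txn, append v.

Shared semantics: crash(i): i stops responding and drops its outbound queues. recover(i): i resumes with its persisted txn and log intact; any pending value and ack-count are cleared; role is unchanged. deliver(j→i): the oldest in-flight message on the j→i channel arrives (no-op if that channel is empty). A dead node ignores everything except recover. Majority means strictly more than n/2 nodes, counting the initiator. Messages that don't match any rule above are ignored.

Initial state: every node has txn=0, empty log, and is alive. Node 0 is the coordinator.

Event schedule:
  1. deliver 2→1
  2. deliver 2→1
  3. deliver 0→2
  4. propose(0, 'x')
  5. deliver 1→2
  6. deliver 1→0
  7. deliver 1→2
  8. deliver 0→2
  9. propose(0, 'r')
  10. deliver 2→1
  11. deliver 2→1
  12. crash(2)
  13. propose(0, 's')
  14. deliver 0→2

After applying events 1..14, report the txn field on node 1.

[1] deliver 2→1 → ∅
[2] deliver 2→1 → ∅
[3] deliver 0→2 → ∅
[4] propose(0,'x') → N0(coor t1 [-])
[5] deliver 1→2 → ∅
[6] deliver 1→0 → ∅
[7] deliver 1→2 → ∅
[8] deliver 0→2 → N2(part t1 [-])
[9] propose(0,'r') → N0(coor t2 [-])
[10] deliver 2→1 → ∅
[11] deliver 2→1 → ∅
[12] crash(2) → N2(✗part t1 [-])
[13] propose(0,'s') → N0(coor t3 [-])
[14] deliver 0→2 → ∅

0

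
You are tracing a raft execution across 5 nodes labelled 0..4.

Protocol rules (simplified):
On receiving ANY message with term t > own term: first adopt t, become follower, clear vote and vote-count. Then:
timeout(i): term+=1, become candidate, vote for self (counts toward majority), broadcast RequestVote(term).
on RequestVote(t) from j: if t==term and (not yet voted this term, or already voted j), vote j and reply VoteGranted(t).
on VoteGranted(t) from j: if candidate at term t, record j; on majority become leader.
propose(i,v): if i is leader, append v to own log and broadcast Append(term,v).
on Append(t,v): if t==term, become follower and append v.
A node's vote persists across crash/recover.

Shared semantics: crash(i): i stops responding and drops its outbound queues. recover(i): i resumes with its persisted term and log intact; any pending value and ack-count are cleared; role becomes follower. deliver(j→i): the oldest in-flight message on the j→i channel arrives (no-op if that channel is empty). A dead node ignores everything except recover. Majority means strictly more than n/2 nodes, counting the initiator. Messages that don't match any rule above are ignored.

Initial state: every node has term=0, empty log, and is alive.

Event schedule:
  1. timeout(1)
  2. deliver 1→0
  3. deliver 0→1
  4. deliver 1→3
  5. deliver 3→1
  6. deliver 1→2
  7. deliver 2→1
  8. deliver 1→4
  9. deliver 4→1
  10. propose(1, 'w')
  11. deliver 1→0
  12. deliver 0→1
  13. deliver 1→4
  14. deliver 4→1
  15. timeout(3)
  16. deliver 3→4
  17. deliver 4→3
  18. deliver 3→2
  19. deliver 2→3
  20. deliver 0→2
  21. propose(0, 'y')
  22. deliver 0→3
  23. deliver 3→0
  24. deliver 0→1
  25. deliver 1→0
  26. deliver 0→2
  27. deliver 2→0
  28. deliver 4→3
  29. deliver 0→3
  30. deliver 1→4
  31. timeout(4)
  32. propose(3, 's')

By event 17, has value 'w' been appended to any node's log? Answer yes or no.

yes

1. timeout(1):  <1:cand t1 ->
2. deliver 1→0:  <0:foll t1 ->
3. deliver 0→1:  nop
4. deliver 1→3:  <3:foll t1 ->
5. deliver 3→1:  <1:lead t1 ->
6. deliver 1→2:  <2:foll t1 ->
7. deliver 2→1:  nop
8. deliver 1→4:  <4:foll t1 ->
9. deliver 4→1:  nop
10. propose(1,'w'):  <1:lead t1 w>
11. deliver 1→0:  <0:foll t1 w>
12. deliver 0→1:  nop
13. deliver 1→4:  <4:foll t1 w>
14. deliver 4→1:  nop
15. timeout(3):  <3:cand t2 ->
16. deliver 3→4:  <4:foll t2 w>
17. deliver 4→3:  nop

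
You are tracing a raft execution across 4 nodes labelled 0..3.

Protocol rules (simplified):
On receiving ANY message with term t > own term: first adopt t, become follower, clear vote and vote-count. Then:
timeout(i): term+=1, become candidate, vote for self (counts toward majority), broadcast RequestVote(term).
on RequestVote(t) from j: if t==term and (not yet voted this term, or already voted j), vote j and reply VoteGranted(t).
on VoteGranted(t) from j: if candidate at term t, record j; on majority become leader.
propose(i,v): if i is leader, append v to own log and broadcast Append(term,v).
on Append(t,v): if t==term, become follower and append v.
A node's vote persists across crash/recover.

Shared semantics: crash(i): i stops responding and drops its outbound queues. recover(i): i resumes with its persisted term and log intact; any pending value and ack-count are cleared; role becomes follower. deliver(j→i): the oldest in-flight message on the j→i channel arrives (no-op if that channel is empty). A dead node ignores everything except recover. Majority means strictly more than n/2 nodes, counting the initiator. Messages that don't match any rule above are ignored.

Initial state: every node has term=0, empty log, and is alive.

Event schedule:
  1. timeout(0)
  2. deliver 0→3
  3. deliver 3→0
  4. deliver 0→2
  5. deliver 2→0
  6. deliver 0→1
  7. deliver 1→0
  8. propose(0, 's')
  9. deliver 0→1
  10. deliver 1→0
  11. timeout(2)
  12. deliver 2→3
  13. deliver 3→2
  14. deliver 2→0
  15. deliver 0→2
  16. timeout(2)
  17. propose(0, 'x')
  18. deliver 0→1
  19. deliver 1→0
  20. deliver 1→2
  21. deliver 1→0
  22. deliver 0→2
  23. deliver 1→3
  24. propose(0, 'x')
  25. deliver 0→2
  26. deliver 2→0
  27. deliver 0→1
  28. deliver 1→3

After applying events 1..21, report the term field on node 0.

e1 timeout(0): 0[cand,t=1,-]
e2 deliver 0→3: 3[foll,t=1,-]
e3 deliver 3→0: ·
e4 deliver 0→2: 2[foll,t=1,-]
e5 deliver 2→0: 0[lead,t=1,-]
e6 deliver 0→1: 1[foll,t=1,-]
e7 deliver 1→0: ·
e8 propose(0,'s'): 0[lead,t=1,s]
e9 deliver 0→1: 1[foll,t=1,s]
e10 deliver 1→0: ·
e11 timeout(2): 2[cand,t=2,-]
e12 deliver 2→3: 3[foll,t=2,-]
e13 deliver 3→2: ·
e14 deliver 2→0: 0[foll,t=2,s]
e15 deliver 0→2: ·
e16 timeout(2): 2[cand,t=3,-]
e17 propose(0,'x'): ·
e18 deliver 0→1: ·
e19 deliver 1→0: ·
e20 deliver 1→2: ·
e21 deliver 1→0: ·

2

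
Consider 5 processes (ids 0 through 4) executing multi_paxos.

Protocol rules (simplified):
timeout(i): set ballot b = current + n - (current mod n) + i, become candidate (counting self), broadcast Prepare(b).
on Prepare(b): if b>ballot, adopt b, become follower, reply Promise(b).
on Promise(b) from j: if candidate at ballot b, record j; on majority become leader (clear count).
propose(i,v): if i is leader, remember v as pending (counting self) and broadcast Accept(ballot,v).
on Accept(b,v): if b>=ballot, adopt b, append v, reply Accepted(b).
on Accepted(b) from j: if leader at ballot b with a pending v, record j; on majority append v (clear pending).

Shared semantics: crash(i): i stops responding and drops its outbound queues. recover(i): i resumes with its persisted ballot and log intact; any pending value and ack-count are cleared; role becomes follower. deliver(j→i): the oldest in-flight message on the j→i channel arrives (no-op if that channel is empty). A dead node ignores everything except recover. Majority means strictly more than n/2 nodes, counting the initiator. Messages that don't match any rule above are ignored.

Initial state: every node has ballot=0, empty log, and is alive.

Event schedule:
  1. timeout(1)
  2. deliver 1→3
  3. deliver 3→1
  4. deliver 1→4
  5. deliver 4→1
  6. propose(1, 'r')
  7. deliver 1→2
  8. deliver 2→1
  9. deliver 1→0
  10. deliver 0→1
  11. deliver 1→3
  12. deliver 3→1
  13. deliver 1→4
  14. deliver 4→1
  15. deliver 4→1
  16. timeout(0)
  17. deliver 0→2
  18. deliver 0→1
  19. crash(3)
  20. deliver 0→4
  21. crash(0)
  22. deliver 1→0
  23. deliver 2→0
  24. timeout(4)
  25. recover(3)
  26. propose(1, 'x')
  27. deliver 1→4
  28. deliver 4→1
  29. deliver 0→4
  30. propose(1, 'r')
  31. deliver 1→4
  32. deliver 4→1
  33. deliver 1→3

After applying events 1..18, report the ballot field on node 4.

6

e1 timeout(1): 1[cand,b=6,-]
e2 deliver 1→3: 3[foll,b=6,-]
e3 deliver 3→1: ·
e4 deliver 1→4: 4[foll,b=6,-]
e5 deliver 4→1: 1[lead,b=6,-]
e6 propose(1,'r'): ·
e7 deliver 1→2: 2[foll,b=6,-]
e8 deliver 2→1: ·
e9 deliver 1→0: 0[foll,b=6,-]
e10 deliver 0→1: ·
e11 deliver 1→3: 3[foll,b=6,r]
e12 deliver 3→1: ·
e13 deliver 1→4: 4[foll,b=6,r]
e14 deliver 4→1: 1[lead,b=6,r]
e15 deliver 4→1: ·
e16 timeout(0): 0[cand,b=10,-]
e17 deliver 0→2: 2[foll,b=10,-]
e18 deliver 0→1: 1[foll,b=10,r]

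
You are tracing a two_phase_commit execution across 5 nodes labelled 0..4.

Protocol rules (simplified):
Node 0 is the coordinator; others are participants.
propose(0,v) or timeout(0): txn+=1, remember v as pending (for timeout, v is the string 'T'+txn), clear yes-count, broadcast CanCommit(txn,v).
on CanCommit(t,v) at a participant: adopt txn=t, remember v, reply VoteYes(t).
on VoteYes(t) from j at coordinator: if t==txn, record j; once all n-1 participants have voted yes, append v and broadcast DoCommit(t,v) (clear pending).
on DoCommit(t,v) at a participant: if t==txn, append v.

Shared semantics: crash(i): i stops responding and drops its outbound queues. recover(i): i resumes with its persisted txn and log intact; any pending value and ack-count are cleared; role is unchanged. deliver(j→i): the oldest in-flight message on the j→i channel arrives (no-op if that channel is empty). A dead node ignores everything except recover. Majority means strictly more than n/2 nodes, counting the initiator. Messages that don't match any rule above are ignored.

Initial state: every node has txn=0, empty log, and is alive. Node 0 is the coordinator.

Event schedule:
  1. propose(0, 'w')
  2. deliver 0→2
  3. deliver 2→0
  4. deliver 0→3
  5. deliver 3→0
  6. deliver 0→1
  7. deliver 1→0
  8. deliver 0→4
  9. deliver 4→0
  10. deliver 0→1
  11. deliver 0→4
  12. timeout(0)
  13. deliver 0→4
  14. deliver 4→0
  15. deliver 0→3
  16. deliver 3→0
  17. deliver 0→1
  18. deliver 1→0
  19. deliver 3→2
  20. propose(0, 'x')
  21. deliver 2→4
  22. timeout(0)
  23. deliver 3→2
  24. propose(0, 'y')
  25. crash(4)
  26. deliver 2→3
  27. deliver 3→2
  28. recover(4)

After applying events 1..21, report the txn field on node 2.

1. propose(0,'w'):  <0:coor t1 ->
2. deliver 0→2:  <2:part t1 ->
3. deliver 2→0:  nop
4. deliver 0→3:  <3:part t1 ->
5. deliver 3→0:  nop
6. deliver 0→1:  <1:part t1 ->
7. deliver 1→0:  nop
8. deliver 0→4:  <4:part t1 ->
9. deliver 4→0:  <0:coor t1 w>
10. deliver 0→1:  <1:part t1 w>
11. deliver 0→4:  <4:part t1 w>
12. timeout(0):  <0:coor t2 w>
13. deliver 0→4:  <4:part t2 w>
14. deliver 4→0:  nop
15. deliver 0→3:  <3:part t1 w>
16. deliver 3→0:  nop
17. deliver 0→1:  <1:part t2 w>
18. deliver 1→0:  nop
19. deliver 3→2:  nop
20. propose(0,'x'):  <0:coor t3 w>
21. deliver 2→4:  nop

1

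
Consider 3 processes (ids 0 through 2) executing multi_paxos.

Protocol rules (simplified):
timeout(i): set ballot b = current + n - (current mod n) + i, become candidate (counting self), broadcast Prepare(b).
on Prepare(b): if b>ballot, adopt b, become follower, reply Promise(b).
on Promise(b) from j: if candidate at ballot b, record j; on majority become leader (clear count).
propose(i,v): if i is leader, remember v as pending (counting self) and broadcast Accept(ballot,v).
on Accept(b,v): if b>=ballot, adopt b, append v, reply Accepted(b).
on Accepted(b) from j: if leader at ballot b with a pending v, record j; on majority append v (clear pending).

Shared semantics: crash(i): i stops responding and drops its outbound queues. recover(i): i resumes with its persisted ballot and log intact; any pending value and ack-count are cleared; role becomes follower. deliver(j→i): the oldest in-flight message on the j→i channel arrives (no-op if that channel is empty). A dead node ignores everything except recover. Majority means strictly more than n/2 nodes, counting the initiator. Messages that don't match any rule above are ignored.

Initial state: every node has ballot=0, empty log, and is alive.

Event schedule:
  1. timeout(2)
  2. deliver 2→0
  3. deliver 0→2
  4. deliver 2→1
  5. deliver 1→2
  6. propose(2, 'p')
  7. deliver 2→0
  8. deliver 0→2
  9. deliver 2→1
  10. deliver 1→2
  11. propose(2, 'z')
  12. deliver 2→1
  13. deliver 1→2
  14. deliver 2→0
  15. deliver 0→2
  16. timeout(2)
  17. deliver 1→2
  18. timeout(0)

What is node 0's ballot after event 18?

6

e1 timeout(2): 2[cand,b=5,-]
e2 deliver 2→0: 0[foll,b=5,-]
e3 deliver 0→2: 2[lead,b=5,-]
e4 deliver 2→1: 1[foll,b=5,-]
e5 deliver 1→2: ·
e6 propose(2,'p'): ·
e7 deliver 2→0: 0[foll,b=5,p]
e8 deliver 0→2: 2[lead,b=5,p]
e9 deliver 2→1: 1[foll,b=5,p]
e10 deliver 1→2: ·
e11 propose(2,'z'): ·
e12 deliver 2→1: 1[foll,b=5,p,z]
e13 deliver 1→2: 2[lead,b=5,p,z]
e14 deliver 2→0: 0[foll,b=5,p,z]
e15 deliver 0→2: ·
e16 timeout(2): 2[cand,b=8,p,z]
e17 deliver 1→2: ·
e18 timeout(0): 0[cand,b=6,p,z]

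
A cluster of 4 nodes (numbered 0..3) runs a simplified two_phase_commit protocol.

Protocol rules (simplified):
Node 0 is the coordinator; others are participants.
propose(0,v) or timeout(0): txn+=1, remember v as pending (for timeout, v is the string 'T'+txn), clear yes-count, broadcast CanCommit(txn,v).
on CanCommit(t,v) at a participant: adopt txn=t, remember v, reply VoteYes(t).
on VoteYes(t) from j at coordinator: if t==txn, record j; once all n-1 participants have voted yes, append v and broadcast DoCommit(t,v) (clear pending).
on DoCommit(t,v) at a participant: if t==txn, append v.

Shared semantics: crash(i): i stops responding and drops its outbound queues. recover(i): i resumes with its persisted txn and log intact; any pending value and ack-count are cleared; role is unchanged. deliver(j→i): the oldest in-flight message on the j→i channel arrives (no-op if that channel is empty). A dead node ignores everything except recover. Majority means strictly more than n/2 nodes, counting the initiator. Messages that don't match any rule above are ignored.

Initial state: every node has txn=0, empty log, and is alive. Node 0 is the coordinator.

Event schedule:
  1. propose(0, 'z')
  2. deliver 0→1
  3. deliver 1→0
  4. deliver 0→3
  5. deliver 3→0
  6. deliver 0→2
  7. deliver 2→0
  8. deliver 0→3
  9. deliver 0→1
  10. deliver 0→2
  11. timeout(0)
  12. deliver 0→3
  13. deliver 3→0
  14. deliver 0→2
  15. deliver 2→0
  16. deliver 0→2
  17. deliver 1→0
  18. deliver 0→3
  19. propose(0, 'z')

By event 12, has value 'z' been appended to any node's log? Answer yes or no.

yes

1. propose(0,'z'):  <0:coor t1 ->
2. deliver 0→1:  <1:part t1 ->
3. deliver 1→0:  nop
4. deliver 0→3:  <3:part t1 ->
5. deliver 3→0:  nop
6. deliver 0→2:  <2:part t1 ->
7. deliver 2→0:  <0:coor t1 z>
8. deliver 0→3:  <3:part t1 z>
9. deliver 0→1:  <1:part t1 z>
10. deliver 0→2:  <2:part t1 z>
11. timeout(0):  <0:coor t2 z>
12. deliver 0→3:  <3:part t2 z>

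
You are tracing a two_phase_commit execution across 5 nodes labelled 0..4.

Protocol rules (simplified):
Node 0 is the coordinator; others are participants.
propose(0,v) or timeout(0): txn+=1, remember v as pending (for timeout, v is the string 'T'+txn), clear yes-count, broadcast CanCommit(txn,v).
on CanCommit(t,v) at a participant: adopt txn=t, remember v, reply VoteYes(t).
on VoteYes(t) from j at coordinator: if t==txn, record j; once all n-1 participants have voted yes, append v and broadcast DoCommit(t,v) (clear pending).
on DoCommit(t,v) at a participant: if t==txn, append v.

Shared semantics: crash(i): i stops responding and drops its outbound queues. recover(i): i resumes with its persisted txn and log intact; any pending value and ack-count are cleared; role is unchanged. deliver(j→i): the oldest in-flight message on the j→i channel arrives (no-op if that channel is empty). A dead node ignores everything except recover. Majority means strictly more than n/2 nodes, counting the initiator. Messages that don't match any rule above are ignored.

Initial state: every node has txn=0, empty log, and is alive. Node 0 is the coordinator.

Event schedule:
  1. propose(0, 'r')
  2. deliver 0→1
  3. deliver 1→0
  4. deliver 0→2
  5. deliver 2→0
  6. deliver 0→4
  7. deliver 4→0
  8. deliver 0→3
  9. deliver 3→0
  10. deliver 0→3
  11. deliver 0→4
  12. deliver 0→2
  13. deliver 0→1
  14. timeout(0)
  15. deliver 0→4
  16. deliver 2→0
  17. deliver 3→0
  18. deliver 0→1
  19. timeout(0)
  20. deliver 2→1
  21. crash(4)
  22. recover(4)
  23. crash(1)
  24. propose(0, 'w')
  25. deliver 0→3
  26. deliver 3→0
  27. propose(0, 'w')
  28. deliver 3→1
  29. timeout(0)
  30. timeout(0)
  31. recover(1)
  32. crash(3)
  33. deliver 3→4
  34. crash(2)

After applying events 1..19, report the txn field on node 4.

1. propose(0,'r'):  <0:coor t1 ->
2. deliver 0→1:  <1:part t1 ->
3. deliver 1→0:  nop
4. deliver 0→2:  <2:part t1 ->
5. deliver 2→0:  nop
6. deliver 0→4:  <4:part t1 ->
7. deliver 4→0:  nop
8. deliver 0→3:  <3:part t1 ->
9. deliver 3→0:  <0:coor t1 r>
10. deliver 0→3:  <3:part t1 r>
11. deliver 0→4:  <4:part t1 r>
12. deliver 0→2:  <2:part t1 r>
13. deliver 0→1:  <1:part t1 r>
14. timeout(0):  <0:coor t2 r>
15. deliver 0→4:  <4:part t2 r>
16. deliver 2→0:  nop
17. deliver 3→0:  nop
18. deliver 0→1:  <1:part t2 r>
19. timeout(0):  <0:coor t3 r>

2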